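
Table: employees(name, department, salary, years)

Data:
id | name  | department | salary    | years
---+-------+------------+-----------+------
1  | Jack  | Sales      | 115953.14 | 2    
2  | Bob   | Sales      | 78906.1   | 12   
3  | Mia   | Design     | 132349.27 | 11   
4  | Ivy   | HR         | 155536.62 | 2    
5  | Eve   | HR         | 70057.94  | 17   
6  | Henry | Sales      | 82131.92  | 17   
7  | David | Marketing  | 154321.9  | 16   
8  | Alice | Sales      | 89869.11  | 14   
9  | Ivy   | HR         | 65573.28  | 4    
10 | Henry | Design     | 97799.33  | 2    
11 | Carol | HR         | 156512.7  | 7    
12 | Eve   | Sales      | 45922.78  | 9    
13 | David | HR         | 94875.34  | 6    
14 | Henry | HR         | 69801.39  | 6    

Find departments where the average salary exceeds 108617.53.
SELECT department, AVG(salary)
FROM employees
GROUP BY department
HAVING AVG(salary) > 108617.53

Result:
  Design: avg=115074.30
  Marketing: avg=154321.90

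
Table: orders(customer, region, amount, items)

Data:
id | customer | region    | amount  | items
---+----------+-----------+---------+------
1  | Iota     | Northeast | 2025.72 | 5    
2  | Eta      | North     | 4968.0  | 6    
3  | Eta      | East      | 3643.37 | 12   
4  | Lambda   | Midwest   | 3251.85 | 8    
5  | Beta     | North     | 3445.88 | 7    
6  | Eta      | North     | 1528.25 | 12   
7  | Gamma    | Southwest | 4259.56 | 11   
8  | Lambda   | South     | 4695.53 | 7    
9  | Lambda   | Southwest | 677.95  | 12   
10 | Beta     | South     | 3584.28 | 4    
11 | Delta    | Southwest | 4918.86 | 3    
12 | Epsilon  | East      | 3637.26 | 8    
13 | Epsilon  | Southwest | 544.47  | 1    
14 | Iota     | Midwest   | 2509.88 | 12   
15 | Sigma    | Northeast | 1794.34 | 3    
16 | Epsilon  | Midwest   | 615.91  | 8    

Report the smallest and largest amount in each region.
SELECT region, MIN(amount), MAX(amount)
FROM orders
GROUP BY region

Result:
  East: min=3637.26, max=3643.37
  Midwest: min=615.91, max=3251.85
  North: min=1528.25, max=4968.00
  Northeast: min=1794.34, max=2025.72
  South: min=3584.28, max=4695.53
  Southwest: min=544.47, max=4918.86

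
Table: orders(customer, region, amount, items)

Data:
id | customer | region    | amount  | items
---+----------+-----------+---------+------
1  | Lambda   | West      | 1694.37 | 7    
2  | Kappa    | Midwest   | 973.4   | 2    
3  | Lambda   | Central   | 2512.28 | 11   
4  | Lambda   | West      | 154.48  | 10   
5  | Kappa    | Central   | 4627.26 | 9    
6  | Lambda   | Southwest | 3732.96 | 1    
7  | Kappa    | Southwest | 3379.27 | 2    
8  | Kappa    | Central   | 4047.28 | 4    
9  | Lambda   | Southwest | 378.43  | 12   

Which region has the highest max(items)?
SELECT region, MAX(items) as val
FROM orders
GROUP BY region
ORDER BY val DESC
LIMIT 1

Result: Southwest with max(items) = 12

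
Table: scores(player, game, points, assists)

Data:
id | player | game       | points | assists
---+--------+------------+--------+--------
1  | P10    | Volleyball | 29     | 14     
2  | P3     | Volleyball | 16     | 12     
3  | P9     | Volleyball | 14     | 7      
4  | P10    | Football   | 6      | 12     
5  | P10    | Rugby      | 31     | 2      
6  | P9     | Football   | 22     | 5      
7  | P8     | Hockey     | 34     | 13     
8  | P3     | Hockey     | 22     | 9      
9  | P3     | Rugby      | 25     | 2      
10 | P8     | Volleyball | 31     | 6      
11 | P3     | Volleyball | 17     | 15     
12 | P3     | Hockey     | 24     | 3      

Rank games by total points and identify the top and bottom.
SELECT game, SUM(points)
FROM scores
GROUP BY game
ORDER BY SUM(points)

All groups:
  Football: 28
  Rugby: 56
  Hockey: 80
  Volleyball: 107

Highest: Volleyball (107)
Lowest: Football (28)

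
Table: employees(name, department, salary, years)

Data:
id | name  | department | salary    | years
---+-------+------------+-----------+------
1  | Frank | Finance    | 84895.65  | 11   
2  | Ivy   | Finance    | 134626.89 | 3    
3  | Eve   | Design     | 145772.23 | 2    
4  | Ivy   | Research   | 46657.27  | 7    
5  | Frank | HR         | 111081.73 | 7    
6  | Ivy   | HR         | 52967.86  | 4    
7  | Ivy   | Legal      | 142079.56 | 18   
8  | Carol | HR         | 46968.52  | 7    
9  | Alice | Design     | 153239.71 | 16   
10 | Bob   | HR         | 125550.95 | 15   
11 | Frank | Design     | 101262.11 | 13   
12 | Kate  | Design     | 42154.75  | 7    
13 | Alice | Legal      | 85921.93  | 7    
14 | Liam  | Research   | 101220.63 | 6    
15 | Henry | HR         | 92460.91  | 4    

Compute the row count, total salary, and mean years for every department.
SELECT department,
       COUNT(*) as cnt,
       SUM(salary) as total_salary,
       AVG(years) as avg_years
FROM employees
GROUP BY department

Result:
  Design: 4 records, 442428.80 total salary, 9.50 avg years
  Finance: 2 records, 219522.54 total salary, 7.00 avg years
  HR: 5 records, 429029.97 total salary, 7.40 avg years
  Legal: 2 records, 228001.49 total salary, 12.50 avg years
  Research: 2 records, 147877.90 total salary, 6.50 avg years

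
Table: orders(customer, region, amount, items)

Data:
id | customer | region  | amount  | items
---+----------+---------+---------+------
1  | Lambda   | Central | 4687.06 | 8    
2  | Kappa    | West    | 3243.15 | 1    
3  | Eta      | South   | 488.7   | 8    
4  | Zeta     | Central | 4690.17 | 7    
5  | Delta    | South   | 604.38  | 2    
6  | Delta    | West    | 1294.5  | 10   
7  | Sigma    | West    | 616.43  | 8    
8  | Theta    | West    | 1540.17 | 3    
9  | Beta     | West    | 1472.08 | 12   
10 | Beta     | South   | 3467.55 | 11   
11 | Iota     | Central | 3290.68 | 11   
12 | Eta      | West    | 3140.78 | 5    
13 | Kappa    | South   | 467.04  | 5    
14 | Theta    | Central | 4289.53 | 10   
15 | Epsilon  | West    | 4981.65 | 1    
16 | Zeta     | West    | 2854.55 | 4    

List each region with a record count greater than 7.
SELECT region, COUNT(*) as cnt
FROM orders
GROUP BY region
HAVING COUNT(*) > 7

Result:
  West: 8

Note: HAVING filters groups after aggregation, WHERE filters rows before.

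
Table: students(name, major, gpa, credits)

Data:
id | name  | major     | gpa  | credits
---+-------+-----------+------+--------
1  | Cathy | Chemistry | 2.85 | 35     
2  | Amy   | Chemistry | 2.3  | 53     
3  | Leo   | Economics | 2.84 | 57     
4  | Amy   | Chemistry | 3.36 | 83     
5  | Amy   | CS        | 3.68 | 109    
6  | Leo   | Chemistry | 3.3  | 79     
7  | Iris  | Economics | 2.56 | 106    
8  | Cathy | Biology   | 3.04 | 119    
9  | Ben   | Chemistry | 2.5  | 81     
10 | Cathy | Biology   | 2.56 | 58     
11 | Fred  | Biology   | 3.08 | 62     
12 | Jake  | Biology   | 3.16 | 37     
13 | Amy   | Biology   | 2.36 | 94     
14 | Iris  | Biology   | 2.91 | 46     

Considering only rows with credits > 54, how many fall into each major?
SELECT major, COUNT(*)
FROM students
WHERE credits > 54
GROUP BY major

Note: WHERE filters rows before grouping.

Result:
  Biology: 4
  CS: 1
  Chemistry: 3
  Economics: 2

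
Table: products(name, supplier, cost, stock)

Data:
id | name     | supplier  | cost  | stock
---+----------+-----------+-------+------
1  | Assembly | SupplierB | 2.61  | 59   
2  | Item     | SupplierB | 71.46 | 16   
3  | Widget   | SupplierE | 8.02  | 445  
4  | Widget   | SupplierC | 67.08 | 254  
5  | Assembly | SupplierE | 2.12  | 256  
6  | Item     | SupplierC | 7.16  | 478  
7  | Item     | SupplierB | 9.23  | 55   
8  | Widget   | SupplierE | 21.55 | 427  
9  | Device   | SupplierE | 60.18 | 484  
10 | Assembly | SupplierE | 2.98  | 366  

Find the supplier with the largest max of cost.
SELECT supplier, MAX(cost) as val
FROM products
GROUP BY supplier
ORDER BY val DESC
LIMIT 1

Result: SupplierB with max(cost) = 71.46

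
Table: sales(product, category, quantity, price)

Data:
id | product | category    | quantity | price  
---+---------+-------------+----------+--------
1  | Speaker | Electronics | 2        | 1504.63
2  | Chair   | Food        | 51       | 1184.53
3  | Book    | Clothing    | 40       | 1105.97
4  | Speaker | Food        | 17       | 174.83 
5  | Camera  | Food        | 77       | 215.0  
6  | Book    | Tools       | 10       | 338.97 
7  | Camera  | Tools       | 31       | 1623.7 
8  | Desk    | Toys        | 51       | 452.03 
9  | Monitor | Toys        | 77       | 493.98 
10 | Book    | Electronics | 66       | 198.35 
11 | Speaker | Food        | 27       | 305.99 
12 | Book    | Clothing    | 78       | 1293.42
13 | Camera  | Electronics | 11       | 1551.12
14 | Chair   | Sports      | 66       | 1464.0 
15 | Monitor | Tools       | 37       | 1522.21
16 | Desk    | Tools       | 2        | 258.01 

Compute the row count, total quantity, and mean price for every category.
SELECT category,
       COUNT(*) as cnt,
       SUM(quantity) as total_quantity,
       AVG(price) as avg_price
FROM sales
GROUP BY category

Result:
  Clothing: 2 records, 118 total quantity, 1199.70 avg price
  Electronics: 3 records, 79 total quantity, 1084.70 avg price
  Food: 4 records, 172 total quantity, 470.09 avg price
  Sports: 1 records, 66 total quantity, 1464.00 avg price
  Tools: 4 records, 80 total quantity, 935.72 avg price
  Toys: 2 records, 128 total quantity, 473.01 avg price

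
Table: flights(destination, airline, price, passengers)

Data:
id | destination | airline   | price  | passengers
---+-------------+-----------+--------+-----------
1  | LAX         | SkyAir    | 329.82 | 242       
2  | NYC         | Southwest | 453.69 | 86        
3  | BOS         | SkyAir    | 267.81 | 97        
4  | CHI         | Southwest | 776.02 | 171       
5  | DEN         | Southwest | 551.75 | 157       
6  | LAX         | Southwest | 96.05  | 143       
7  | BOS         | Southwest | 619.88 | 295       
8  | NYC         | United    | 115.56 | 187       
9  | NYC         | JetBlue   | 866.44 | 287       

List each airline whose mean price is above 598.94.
SELECT airline, AVG(price)
FROM flights
GROUP BY airline
HAVING AVG(price) > 598.94

Result:
  JetBlue: avg=866.44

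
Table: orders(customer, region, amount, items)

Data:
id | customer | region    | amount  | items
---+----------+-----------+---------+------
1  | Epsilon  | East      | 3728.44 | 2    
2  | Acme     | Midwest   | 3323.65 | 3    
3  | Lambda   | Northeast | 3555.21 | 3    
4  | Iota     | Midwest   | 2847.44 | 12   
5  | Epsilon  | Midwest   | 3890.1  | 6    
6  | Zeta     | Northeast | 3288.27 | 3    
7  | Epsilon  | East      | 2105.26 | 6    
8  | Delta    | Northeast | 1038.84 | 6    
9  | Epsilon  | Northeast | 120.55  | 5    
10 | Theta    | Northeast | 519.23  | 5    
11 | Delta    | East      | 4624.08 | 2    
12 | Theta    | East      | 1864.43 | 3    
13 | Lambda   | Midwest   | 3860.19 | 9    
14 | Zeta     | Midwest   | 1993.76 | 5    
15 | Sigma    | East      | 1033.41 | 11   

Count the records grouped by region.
SELECT region, COUNT(*) as count
FROM orders
GROUP BY region

Result:
  East: 5
  Midwest: 5
  Northeast: 5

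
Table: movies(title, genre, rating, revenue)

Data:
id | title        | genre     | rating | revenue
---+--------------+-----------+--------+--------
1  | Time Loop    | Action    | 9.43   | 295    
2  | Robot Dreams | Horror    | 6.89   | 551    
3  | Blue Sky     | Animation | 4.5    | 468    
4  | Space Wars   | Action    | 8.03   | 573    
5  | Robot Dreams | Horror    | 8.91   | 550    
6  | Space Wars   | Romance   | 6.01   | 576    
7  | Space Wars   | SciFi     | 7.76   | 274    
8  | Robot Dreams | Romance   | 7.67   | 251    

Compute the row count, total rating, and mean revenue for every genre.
SELECT genre,
       COUNT(*) as cnt,
       SUM(rating) as total_rating,
       AVG(revenue) as avg_revenue
FROM movies
GROUP BY genre

Result:
  Action: 2 records, 17.46 total rating, 434.00 avg revenue
  Animation: 1 records, 4.50 total rating, 468.00 avg revenue
  Horror: 2 records, 15.80 total rating, 550.50 avg revenue
  Romance: 2 records, 13.68 total rating, 413.50 avg revenue
  SciFi: 1 records, 7.76 total rating, 274.00 avg revenue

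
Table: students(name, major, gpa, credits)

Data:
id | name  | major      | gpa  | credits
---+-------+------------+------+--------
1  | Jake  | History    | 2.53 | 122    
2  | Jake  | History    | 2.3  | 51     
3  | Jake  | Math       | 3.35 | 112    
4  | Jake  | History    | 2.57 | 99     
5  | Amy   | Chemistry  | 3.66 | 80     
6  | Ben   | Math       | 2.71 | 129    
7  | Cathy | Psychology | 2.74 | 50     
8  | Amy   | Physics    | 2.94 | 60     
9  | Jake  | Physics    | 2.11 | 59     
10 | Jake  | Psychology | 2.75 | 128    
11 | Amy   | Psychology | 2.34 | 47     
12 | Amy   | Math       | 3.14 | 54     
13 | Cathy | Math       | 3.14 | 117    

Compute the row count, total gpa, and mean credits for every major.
SELECT major,
       COUNT(*) as cnt,
       SUM(gpa) as total_gpa,
       AVG(credits) as avg_credits
FROM students
GROUP BY major

Result:
  Chemistry: 1 records, 3.66 total gpa, 80.00 avg credits
  History: 3 records, 7.40 total gpa, 90.67 avg credits
  Math: 4 records, 12.34 total gpa, 103.00 avg credits
  Physics: 2 records, 5.05 total gpa, 59.50 avg credits
  Psychology: 3 records, 7.83 total gpa, 75.00 avg credits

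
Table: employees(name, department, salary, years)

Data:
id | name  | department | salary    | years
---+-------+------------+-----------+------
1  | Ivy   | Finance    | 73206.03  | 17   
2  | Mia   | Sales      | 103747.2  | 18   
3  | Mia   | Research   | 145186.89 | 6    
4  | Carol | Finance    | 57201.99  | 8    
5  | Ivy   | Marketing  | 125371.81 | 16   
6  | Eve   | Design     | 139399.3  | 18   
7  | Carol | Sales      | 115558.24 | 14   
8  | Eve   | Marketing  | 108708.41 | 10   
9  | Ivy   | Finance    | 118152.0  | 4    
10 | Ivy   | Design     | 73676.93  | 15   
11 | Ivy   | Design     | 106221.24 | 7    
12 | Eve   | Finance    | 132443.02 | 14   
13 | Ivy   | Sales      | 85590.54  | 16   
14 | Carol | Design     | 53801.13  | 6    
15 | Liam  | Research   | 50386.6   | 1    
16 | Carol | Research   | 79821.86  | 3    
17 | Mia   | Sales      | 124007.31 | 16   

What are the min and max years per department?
SELECT department, MIN(years), MAX(years)
FROM employees
GROUP BY department

Result:
  Design: min=6, max=18
  Finance: min=4, max=17
  Marketing: min=10, max=16
  Research: min=1, max=6
  Sales: min=14, max=18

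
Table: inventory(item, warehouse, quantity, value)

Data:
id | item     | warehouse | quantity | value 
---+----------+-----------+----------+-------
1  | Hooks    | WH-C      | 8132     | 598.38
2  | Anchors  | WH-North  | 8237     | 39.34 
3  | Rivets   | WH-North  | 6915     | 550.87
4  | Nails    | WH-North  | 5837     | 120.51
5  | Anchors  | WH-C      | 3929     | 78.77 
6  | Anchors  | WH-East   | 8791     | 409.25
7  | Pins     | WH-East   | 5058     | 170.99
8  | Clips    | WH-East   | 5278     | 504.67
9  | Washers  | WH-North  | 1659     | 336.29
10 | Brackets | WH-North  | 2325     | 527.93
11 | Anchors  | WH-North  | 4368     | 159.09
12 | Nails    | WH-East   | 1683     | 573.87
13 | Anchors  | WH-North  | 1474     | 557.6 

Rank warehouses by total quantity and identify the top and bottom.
SELECT warehouse, SUM(quantity)
FROM inventory
GROUP BY warehouse
ORDER BY SUM(quantity)

All groups:
  WH-C: 12061
  WH-East: 20810
  WH-North: 30815

Highest: WH-North (30815)
Lowest: WH-C (12061)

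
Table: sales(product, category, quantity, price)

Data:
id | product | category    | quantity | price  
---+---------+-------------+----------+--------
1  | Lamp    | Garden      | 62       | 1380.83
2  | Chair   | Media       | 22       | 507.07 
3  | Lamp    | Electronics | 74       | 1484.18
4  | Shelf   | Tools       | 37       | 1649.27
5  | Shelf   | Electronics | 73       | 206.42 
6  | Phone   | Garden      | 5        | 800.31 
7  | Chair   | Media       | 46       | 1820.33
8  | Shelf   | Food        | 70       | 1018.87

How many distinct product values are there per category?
SELECT category, COUNT(DISTINCT product)
FROM sales
GROUP BY category

Result:
  Electronics: 2 distinct
  Food: 1 distinct
  Garden: 2 distinct
  Media: 1 distinct
  Tools: 1 distinct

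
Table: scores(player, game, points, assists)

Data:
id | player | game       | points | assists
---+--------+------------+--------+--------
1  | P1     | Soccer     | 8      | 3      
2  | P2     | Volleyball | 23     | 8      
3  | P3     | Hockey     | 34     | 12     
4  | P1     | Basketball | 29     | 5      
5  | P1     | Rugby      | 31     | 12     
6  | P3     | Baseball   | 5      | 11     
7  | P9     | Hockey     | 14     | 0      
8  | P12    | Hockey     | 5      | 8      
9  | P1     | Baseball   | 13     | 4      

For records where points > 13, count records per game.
SELECT game, COUNT(*)
FROM scores
WHERE points > 13
GROUP BY game

Note: WHERE filters rows before grouping.

Result:
  Basketball: 1
  Hockey: 2
  Rugby: 1
  Volleyball: 1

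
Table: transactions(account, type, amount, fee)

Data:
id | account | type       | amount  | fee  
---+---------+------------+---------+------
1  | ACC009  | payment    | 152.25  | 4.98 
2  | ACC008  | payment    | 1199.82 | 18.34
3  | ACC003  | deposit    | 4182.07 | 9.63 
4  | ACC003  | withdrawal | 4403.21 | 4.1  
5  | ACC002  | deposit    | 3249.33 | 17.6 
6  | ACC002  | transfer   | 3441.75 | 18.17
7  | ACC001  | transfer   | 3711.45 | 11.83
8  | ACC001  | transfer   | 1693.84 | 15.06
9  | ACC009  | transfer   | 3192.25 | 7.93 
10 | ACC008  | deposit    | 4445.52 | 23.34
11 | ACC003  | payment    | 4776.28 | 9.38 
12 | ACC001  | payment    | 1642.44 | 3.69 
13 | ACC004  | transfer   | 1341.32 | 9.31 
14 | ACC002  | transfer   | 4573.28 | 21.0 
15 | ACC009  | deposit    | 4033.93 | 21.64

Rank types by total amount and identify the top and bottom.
SELECT type, SUM(amount)
FROM transactions
GROUP BY type
ORDER BY SUM(amount)

All groups:
  withdrawal: 4403.21
  payment: 7770.79
  deposit: 15910.85
  transfer: 17953.89

Highest: transfer (17953.89)
Lowest: withdrawal (4403.21)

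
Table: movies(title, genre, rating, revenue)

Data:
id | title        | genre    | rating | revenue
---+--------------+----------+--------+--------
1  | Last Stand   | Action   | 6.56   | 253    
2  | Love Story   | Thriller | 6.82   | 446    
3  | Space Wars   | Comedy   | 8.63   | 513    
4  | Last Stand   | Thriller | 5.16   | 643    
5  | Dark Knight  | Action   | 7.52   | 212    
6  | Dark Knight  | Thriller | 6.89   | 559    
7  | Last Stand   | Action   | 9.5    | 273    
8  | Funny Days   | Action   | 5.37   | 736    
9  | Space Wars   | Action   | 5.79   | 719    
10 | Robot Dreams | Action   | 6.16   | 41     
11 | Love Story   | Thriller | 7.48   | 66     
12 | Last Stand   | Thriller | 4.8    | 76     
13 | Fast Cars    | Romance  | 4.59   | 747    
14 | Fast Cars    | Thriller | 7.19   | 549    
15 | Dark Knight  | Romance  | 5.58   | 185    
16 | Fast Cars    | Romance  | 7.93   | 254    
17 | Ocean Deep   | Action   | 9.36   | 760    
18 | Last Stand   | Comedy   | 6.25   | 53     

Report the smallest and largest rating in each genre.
SELECT genre, MIN(rating), MAX(rating)
FROM movies
GROUP BY genre

Result:
  Action: min=5.37, max=9.50
  Comedy: min=6.25, max=8.63
  Romance: min=4.59, max=7.93
  Thriller: min=4.80, max=7.48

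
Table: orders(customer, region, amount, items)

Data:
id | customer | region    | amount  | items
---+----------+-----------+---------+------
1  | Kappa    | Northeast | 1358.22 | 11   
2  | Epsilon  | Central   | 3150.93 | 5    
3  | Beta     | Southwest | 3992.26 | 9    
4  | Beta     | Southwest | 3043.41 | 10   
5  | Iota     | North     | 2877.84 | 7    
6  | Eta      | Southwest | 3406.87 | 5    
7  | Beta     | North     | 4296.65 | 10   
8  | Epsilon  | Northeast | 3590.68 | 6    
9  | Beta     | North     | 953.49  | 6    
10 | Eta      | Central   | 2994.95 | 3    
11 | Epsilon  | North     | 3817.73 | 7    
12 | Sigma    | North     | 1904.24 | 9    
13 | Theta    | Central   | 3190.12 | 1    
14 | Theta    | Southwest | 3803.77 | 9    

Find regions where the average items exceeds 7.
SELECT region, AVG(items)
FROM orders
GROUP BY region
HAVING AVG(items) > 7

Result:
  North: avg=7.80
  Northeast: avg=8.50
  Southwest: avg=8.25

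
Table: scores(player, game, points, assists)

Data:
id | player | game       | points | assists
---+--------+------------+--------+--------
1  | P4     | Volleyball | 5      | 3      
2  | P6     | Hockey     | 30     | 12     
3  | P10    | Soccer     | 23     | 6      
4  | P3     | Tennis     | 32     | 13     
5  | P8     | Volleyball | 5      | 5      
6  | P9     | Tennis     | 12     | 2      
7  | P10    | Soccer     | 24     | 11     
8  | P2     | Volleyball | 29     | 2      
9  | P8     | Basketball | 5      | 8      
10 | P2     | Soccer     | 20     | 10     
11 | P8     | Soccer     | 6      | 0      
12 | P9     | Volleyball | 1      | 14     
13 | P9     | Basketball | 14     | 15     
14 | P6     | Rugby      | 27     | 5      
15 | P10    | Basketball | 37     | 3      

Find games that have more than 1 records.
SELECT game, COUNT(*) as cnt
FROM scores
GROUP BY game
HAVING COUNT(*) > 1

Result:
  Basketball: 3
  Soccer: 4
  Tennis: 2
  Volleyball: 4

Note: HAVING filters groups after aggregation, WHERE filters rows before.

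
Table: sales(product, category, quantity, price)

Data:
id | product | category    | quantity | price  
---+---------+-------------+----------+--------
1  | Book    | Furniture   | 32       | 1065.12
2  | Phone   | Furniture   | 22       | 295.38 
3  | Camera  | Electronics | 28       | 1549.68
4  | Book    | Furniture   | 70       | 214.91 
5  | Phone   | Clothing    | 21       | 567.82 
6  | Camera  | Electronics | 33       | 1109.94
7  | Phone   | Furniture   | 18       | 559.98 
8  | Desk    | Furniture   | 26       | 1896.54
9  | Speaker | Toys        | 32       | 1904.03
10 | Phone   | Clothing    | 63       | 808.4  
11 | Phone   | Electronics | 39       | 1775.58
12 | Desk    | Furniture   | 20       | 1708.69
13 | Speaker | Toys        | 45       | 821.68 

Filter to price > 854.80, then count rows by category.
SELECT category, COUNT(*)
FROM sales
WHERE price > 854.80
GROUP BY category

Note: WHERE filters rows before grouping.

Result:
  Electronics: 3
  Furniture: 3
  Toys: 1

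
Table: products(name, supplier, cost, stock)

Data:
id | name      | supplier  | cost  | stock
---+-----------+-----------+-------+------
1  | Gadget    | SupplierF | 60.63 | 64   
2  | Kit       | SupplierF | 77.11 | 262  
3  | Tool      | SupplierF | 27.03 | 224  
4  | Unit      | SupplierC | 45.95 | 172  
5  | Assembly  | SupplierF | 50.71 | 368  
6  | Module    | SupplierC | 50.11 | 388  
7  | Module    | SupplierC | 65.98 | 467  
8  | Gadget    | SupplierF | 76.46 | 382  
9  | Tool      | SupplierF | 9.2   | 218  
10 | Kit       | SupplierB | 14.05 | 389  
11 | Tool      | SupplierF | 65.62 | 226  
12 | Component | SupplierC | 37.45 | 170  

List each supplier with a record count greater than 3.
SELECT supplier, COUNT(*) as cnt
FROM products
GROUP BY supplier
HAVING COUNT(*) > 3

Result:
  SupplierC: 4
  SupplierF: 7

Note: HAVING filters groups after aggregation, WHERE filters rows before.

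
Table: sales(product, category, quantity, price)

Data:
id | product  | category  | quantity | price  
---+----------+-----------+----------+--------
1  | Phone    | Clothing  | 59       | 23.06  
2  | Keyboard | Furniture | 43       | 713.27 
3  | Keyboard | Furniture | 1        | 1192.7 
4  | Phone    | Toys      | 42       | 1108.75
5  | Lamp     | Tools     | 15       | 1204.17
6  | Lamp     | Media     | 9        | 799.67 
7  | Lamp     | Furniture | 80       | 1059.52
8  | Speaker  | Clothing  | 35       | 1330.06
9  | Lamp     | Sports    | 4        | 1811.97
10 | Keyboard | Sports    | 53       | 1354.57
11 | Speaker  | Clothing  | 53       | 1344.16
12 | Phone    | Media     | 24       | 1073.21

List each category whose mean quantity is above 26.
SELECT category, AVG(quantity)
FROM sales
GROUP BY category
HAVING AVG(quantity) > 26

Result:
  Clothing: avg=49.00
  Furniture: avg=41.33
  Sports: avg=28.50
  Toys: avg=42.00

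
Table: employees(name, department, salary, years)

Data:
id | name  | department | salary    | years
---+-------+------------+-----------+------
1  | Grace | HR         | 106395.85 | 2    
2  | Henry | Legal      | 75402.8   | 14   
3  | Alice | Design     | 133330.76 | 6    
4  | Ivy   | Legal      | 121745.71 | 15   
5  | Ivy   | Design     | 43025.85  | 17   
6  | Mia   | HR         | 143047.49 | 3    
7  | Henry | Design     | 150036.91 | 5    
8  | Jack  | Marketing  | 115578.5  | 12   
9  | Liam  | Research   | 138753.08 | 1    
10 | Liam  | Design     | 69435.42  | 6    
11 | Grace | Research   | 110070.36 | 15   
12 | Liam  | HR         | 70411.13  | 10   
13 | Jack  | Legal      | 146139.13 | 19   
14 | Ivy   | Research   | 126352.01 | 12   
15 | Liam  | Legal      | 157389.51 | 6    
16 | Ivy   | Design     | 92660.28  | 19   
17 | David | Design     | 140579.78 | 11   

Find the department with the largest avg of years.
SELECT department, AVG(years) as val
FROM employees
GROUP BY department
ORDER BY val DESC
LIMIT 1

Result: Legal with avg(years) = 13.50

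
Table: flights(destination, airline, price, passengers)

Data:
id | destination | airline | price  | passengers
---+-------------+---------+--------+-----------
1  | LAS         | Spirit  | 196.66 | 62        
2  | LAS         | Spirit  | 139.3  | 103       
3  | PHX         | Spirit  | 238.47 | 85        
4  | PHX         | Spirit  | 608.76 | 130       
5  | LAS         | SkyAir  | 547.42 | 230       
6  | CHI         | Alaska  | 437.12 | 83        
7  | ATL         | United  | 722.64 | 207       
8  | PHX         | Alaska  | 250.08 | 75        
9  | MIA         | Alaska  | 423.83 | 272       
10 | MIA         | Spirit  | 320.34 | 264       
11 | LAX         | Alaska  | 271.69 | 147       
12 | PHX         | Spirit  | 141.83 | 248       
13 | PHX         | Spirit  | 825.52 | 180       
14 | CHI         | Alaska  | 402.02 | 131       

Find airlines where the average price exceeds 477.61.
SELECT airline, AVG(price)
FROM flights
GROUP BY airline
HAVING AVG(price) > 477.61

Result:
  SkyAir: avg=547.42
  United: avg=722.64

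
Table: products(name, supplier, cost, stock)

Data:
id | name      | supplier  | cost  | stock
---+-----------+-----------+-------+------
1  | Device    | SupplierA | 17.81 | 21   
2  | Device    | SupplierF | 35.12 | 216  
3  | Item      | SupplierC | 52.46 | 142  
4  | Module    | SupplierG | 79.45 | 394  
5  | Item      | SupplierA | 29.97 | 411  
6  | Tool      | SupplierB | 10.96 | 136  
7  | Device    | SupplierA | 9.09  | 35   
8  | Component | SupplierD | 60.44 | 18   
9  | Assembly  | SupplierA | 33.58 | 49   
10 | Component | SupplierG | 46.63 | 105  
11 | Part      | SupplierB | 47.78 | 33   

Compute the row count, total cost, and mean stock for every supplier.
SELECT supplier,
       COUNT(*) as cnt,
       SUM(cost) as total_cost,
       AVG(stock) as avg_stock
FROM products
GROUP BY supplier

Result:
  SupplierA: 4 records, 90.45 total cost, 129.00 avg stock
  SupplierB: 2 records, 58.74 total cost, 84.50 avg stock
  SupplierC: 1 records, 52.46 total cost, 142.00 avg stock
  SupplierD: 1 records, 60.44 total cost, 18.00 avg stock
  SupplierF: 1 records, 35.12 total cost, 216.00 avg stock
  SupplierG: 2 records, 126.08 total cost, 249.50 avg stock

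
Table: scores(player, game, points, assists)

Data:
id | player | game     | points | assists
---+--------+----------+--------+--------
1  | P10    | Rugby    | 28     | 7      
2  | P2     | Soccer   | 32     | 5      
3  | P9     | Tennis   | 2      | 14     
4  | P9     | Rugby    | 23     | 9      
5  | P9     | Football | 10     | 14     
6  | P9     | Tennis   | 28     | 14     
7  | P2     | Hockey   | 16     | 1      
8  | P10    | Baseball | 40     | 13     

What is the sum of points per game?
SELECT game, SUM(points) as result
FROM scores
GROUP BY game

Result:
  Baseball: 40
  Football: 10
  Hockey: 16
  Rugby: 51
  Soccer: 32
  Tennis: 30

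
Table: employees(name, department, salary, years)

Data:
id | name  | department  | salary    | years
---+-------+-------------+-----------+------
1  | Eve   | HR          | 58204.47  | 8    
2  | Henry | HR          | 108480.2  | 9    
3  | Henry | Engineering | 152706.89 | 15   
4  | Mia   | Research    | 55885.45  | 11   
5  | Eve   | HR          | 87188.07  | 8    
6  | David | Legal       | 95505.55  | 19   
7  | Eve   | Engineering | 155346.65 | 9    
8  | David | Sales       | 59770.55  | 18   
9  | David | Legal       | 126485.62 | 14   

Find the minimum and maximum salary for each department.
SELECT department, MIN(salary), MAX(salary)
FROM employees
GROUP BY department

Result:
  Engineering: min=152706.89, max=155346.65
  HR: min=58204.47, max=108480.20
  Legal: min=95505.55, max=126485.62
  Research: min=55885.45, max=55885.45
  Sales: min=59770.55, max=59770.55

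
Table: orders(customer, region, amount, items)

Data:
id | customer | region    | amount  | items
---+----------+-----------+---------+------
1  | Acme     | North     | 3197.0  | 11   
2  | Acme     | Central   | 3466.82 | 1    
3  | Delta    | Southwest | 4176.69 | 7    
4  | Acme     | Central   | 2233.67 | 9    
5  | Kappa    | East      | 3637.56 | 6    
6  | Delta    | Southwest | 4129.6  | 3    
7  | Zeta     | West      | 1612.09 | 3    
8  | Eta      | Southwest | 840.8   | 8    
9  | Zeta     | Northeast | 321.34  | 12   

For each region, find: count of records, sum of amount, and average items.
SELECT region,
       COUNT(*) as cnt,
       SUM(amount) as total_amount,
       AVG(items) as avg_items
FROM orders
GROUP BY region

Result:
  Central: 2 records, 5700.49 total amount, 5.00 avg items
  East: 1 records, 3637.56 total amount, 6.00 avg items
  North: 1 records, 3197.00 total amount, 11.00 avg items
  Northeast: 1 records, 321.34 total amount, 12.00 avg items
  Southwest: 3 records, 9147.09 total amount, 6.00 avg items
  West: 1 records, 1612.09 total amount, 3.00 avg items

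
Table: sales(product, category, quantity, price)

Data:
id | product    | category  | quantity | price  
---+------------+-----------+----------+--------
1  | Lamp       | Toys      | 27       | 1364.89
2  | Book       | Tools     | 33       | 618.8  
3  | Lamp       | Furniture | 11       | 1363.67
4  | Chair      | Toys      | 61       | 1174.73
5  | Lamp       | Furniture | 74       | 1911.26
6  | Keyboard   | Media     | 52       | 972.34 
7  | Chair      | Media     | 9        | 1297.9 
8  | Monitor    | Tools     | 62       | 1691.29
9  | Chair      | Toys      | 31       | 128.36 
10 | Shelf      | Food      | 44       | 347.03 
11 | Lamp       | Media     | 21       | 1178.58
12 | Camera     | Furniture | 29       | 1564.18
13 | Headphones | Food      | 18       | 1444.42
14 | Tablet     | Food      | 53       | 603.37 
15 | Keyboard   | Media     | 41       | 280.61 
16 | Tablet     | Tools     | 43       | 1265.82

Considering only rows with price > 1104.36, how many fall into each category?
SELECT category, COUNT(*)
FROM sales
WHERE price > 1104.36
GROUP BY category

Note: WHERE filters rows before grouping.

Result:
  Food: 1
  Furniture: 3
  Media: 2
  Tools: 2
  Toys: 2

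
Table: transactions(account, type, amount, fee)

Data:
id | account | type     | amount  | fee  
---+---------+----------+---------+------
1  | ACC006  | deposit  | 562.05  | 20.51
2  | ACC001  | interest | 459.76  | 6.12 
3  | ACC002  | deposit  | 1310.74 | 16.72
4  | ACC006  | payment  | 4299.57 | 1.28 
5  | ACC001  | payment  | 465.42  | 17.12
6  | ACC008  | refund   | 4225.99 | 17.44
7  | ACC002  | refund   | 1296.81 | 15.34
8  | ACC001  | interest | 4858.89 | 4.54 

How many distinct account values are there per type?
SELECT type, COUNT(DISTINCT account)
FROM transactions
GROUP BY type

Result:
  deposit: 2 distinct
  interest: 1 distinct
  payment: 2 distinct
  refund: 2 distinct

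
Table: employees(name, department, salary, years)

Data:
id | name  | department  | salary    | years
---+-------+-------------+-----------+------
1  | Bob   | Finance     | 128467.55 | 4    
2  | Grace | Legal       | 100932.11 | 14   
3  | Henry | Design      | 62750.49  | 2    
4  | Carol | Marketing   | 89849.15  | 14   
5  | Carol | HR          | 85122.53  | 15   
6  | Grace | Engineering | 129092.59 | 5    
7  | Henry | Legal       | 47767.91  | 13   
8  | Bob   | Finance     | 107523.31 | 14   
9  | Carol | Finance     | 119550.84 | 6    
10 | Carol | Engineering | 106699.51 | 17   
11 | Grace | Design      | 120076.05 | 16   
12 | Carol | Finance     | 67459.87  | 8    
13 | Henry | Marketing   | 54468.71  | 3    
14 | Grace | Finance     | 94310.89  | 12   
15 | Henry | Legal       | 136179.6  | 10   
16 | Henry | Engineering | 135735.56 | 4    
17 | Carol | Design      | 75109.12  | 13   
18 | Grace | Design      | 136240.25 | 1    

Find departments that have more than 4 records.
SELECT department, COUNT(*) as cnt
FROM employees
GROUP BY department
HAVING COUNT(*) > 4

Result:
  Finance: 5

Note: HAVING filters groups after aggregation, WHERE filters rows before.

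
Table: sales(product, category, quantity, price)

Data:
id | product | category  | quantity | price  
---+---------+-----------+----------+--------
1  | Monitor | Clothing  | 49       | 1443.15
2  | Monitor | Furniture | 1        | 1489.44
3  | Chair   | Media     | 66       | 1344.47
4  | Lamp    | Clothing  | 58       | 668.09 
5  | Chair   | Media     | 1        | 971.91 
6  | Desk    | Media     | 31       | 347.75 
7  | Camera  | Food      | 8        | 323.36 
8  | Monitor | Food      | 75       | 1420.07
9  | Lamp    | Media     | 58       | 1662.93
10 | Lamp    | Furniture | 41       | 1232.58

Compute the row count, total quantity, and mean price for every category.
SELECT category,
       COUNT(*) as cnt,
       SUM(quantity) as total_quantity,
       AVG(price) as avg_price
FROM sales
GROUP BY category

Result:
  Clothing: 2 records, 107 total quantity, 1055.62 avg price
  Food: 2 records, 83 total quantity, 871.72 avg price
  Furniture: 2 records, 42 total quantity, 1361.01 avg price
  Media: 4 records, 156 total quantity, 1081.77 avg price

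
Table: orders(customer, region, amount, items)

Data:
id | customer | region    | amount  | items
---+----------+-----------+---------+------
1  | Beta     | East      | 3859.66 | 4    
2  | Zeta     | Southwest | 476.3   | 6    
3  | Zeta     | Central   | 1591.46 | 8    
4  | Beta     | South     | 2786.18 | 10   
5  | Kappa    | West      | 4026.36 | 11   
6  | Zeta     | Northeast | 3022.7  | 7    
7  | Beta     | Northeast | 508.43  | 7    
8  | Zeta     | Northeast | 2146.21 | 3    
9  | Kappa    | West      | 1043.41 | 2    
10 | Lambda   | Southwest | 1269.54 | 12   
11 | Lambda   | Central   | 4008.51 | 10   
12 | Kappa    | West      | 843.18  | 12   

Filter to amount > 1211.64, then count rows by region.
SELECT region, COUNT(*)
FROM orders
WHERE amount > 1211.64
GROUP BY region

Note: WHERE filters rows before grouping.

Result:
  Central: 2
  East: 1
  Northeast: 2
  South: 1
  Southwest: 1
  West: 1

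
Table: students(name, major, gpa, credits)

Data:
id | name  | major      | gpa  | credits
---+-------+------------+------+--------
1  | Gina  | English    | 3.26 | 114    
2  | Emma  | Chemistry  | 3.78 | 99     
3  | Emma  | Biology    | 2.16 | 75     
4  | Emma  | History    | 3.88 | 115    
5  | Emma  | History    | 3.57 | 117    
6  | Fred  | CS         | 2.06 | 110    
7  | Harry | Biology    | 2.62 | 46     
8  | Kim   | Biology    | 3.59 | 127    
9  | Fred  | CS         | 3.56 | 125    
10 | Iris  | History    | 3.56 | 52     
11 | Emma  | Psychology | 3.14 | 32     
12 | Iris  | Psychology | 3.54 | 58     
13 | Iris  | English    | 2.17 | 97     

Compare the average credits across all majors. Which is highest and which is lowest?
SELECT major, AVG(credits)
FROM students
GROUP BY major
ORDER BY AVG(credits)

All groups:
  Psychology: 45.00
  Biology: 82.67
  History: 94.67
  Chemistry: 99.00
  English: 105.50
  CS: 117.50

Highest: CS (117.50)
Lowest: Psychology (45.00)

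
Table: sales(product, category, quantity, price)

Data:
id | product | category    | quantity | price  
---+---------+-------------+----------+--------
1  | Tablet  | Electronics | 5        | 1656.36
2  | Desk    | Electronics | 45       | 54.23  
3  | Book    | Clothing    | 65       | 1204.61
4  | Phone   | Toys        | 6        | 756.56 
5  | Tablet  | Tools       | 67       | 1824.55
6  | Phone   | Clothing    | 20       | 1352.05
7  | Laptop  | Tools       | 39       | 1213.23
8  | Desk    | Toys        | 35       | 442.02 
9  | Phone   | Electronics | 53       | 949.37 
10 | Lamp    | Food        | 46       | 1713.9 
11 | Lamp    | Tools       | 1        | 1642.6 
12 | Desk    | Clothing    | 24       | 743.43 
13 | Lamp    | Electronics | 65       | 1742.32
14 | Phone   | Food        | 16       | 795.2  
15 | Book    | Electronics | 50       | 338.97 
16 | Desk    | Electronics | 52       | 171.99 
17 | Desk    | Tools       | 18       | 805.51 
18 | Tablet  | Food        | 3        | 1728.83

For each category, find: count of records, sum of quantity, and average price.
SELECT category,
       COUNT(*) as cnt,
       SUM(quantity) as total_quantity,
       AVG(price) as avg_price
FROM sales
GROUP BY category

Result:
  Clothing: 3 records, 109 total quantity, 1100.03 avg price
  Electronics: 6 records, 270 total quantity, 818.87 avg price
  Food: 3 records, 65 total quantity, 1412.64 avg price
  Tools: 4 records, 125 total quantity, 1371.47 avg price
  Toys: 2 records, 41 total quantity, 599.29 avg price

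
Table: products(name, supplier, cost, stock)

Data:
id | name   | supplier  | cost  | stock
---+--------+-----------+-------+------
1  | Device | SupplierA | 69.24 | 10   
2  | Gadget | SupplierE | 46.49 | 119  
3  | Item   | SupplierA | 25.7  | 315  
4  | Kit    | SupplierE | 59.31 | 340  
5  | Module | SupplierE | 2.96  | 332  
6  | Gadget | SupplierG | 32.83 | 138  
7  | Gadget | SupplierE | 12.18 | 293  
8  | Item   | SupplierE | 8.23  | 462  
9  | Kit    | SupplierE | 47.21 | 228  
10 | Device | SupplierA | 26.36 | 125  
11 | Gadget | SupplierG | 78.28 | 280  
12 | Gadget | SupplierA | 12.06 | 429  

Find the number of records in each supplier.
SELECT supplier, COUNT(*) as count
FROM products
GROUP BY supplier

Result:
  SupplierA: 4
  SupplierE: 6
  SupplierG: 2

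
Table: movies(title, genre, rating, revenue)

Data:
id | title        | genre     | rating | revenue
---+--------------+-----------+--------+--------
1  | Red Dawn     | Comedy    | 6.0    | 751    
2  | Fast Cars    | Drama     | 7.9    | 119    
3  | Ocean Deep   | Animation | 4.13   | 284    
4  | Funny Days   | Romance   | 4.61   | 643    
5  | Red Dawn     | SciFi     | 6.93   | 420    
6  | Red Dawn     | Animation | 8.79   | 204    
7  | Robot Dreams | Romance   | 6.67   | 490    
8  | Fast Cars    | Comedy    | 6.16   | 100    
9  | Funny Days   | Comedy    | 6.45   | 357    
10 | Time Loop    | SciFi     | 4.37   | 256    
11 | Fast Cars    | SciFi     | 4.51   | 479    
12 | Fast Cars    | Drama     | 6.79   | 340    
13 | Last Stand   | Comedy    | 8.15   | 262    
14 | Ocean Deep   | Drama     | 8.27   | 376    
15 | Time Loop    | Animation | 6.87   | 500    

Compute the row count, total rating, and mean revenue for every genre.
SELECT genre,
       COUNT(*) as cnt,
       SUM(rating) as total_rating,
       AVG(revenue) as avg_revenue
FROM movies
GROUP BY genre

Result:
  Animation: 3 records, 19.79 total rating, 329.33 avg revenue
  Comedy: 4 records, 26.76 total rating, 367.50 avg revenue
  Drama: 3 records, 22.96 total rating, 278.33 avg revenue
  Romance: 2 records, 11.28 total rating, 566.50 avg revenue
  SciFi: 3 records, 15.81 total rating, 385.00 avg revenue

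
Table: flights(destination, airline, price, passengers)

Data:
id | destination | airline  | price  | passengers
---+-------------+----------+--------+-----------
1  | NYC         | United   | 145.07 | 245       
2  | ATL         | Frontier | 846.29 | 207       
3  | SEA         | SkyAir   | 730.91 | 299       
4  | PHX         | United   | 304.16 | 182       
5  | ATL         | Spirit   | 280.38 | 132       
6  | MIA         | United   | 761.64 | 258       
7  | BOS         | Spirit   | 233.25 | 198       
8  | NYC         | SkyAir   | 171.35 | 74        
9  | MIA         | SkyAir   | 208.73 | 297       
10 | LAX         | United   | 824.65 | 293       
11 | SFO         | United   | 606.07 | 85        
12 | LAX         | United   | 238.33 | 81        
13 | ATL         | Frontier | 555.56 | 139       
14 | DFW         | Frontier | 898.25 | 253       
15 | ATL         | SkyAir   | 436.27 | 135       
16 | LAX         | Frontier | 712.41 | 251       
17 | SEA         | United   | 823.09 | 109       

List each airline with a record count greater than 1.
SELECT airline, COUNT(*) as cnt
FROM flights
GROUP BY airline
HAVING COUNT(*) > 1

Result:
  Frontier: 4
  SkyAir: 4
  Spirit: 2
  United: 7

Note: HAVING filters groups after aggregation, WHERE filters rows before.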